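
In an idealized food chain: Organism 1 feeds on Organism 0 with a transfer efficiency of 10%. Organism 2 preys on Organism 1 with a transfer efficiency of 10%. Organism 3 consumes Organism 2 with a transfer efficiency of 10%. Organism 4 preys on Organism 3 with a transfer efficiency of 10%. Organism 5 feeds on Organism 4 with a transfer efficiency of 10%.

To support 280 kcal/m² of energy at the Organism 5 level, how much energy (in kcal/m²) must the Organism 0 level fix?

28000000 kcal/m²

Cumulative transfer efficiency: 0.1 × 0.1 × 0.1 × 0.1 × 0.1 = 0.00001
Organism 0 energy = 280 / 0.00001 = 28000000 kcal/m²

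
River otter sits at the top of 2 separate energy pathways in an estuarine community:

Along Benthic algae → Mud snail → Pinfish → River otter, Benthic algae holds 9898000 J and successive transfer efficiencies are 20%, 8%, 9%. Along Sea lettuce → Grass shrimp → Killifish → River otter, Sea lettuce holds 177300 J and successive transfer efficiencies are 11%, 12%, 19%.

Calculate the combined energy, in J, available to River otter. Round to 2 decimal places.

14697.79 J

Via Benthic algae: 9898000 × 0.2 × 0.08 × 0.09 = 14253.12 J
Via Sea lettuce: 177300 × 0.11 × 0.12 × 0.19 = 444.6684 J
Total at River otter: 14253.12 + 444.6684 = 14697.7884 J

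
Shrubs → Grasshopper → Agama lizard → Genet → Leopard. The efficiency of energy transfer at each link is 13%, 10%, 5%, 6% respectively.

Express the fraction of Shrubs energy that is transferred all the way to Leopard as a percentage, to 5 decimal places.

0.00390%

Product of link efficiencies: 0.13 × 0.1 × 0.05 × 0.06 = 0.000039
As a percentage: 0.000039 × 100 = 0.00390%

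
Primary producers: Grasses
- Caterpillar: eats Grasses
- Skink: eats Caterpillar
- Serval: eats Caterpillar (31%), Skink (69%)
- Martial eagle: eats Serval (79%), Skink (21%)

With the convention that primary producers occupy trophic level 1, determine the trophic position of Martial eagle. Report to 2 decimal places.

Caterpillar: 1 + 1 = 2
Skink: 1 + 2 = 3
Serval: 1 + (0.31×2 + 0.69×3) = 3.69
Martial eagle: 1 + (0.79×3.69 + 0.21×3) = 4.5451

4.55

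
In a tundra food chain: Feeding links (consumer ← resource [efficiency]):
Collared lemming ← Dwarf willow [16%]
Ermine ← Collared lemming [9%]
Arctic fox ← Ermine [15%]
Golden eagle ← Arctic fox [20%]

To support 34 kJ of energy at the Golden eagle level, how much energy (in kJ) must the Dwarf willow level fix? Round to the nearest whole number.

Cumulative transfer efficiency: 0.16 × 0.09 × 0.15 × 0.2 = 0.000432
Dwarf willow energy = 34 / 0.000432 = 78704 kJ

78704 kJ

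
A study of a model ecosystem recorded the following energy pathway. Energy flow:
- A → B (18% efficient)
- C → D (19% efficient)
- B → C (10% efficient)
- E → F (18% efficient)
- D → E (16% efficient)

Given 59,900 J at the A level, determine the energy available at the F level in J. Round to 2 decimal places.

5.90 J

B: 59900 × 0.18 = 10782 J
C: 10782 × 0.1 = 1078.2 J
D: 1078.2 × 0.19 = 204.858 J
E: 204.858 × 0.16 = 32.77728 J
F: 32.77728 × 0.18 = 5.8999104 J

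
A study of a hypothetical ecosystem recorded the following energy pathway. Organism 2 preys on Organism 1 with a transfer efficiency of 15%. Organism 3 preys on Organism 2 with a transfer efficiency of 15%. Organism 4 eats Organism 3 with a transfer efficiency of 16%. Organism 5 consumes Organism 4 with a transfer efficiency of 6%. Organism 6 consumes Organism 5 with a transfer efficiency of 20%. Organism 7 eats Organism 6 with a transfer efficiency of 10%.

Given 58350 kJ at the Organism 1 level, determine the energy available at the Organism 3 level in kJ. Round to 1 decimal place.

Organism 2: 58350 × 0.15 = 8752.5 kJ
Organism 3: 8752.5 × 0.15 = 1312.875 kJ

1312.9 kJ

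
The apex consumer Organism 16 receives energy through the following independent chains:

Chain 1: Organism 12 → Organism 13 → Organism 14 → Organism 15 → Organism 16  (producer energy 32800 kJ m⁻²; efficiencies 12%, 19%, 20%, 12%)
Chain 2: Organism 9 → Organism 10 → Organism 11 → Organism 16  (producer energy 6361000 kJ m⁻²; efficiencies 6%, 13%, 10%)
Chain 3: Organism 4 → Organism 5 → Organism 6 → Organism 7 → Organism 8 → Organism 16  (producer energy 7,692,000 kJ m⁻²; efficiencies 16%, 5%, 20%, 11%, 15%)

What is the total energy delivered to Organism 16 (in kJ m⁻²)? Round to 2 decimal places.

Chain 1: 32800 × 0.12 × 0.19 × 0.2 × 0.12 = 17.94816 kJ m⁻²
Chain 2: 6361000 × 0.06 × 0.13 × 0.1 = 4961.58 kJ m⁻²
Chain 3: 7692000 × 0.16 × 0.05 × 0.2 × 0.11 × 0.15 = 203.0688 kJ m⁻²
Total at Organism 16: 17.94816 + 4961.58 + 203.0688 = 5182.59696 kJ m⁻²

5182.60 kJ m⁻²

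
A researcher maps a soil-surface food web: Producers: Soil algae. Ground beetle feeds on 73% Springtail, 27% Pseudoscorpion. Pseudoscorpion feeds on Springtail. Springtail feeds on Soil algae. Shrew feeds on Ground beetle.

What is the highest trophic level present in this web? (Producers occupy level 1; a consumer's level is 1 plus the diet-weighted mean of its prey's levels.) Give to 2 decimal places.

4.27

Springtail: 1 + 1 = 2
Pseudoscorpion: 1 + 2 = 3
Ground beetle: 1 + (0.73×2 + 0.27×3) = 3.27
Shrew: 1 + 3.27 = 4.27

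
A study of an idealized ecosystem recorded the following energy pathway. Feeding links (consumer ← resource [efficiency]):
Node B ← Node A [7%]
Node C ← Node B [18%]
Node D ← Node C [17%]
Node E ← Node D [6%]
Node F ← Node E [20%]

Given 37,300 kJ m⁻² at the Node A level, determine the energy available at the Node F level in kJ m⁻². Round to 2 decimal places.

Node B: 37300 × 0.07 = 2611 kJ m⁻²
Node C: 2611 × 0.18 = 469.98 kJ m⁻²
Node D: 469.98 × 0.17 = 79.8966 kJ m⁻²
Node E: 79.8966 × 0.06 = 4.793796 kJ m⁻²
Node F: 4.793796 × 0.2 = 0.9587592 kJ m⁻²

0.96 kJ m⁻²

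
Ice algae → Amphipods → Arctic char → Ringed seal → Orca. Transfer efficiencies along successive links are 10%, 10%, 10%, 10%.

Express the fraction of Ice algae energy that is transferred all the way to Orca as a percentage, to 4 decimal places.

Product of link efficiencies: 0.1 × 0.1 × 0.1 × 0.1 = 0.0001
As a percentage: 0.0001 × 100 = 0.0100%

0.0100%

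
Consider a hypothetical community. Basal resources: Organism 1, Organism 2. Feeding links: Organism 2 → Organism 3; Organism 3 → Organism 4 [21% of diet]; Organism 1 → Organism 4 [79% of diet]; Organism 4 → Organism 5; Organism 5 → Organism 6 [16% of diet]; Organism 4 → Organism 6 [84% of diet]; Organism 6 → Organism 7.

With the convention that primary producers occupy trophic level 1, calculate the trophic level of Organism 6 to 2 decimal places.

Organism 3: 1 + 1 = 2
Organism 4: 1 + (0.21×2 + 0.79×1) = 2.21
Organism 5: 1 + 2.21 = 3.21
Organism 6: 1 + (0.16×3.21 + 0.84×2.21) = 3.37
Organism 7: 1 + 3.37 = 4.37

3.37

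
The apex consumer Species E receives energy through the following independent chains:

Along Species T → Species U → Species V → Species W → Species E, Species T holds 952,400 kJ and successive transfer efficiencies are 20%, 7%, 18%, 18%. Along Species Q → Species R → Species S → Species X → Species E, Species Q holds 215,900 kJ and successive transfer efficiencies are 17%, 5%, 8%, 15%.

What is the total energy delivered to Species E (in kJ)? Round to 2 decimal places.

454.03 kJ

Via Species T: 952400 × 0.2 × 0.07 × 0.18 × 0.18 = 432.00864 kJ
Via Species Q: 215900 × 0.17 × 0.05 × 0.08 × 0.15 = 22.0218 kJ
Total at Species E: 432.00864 + 22.0218 = 454.03044 kJ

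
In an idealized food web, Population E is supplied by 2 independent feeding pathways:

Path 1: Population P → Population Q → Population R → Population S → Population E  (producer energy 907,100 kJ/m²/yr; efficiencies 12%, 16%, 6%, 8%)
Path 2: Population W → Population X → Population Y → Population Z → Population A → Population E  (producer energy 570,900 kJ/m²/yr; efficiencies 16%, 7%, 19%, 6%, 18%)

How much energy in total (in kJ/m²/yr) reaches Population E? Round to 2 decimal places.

96.72 kJ/m²/yr

Path 1: 907100 × 0.12 × 0.16 × 0.06 × 0.08 = 83.598336 kJ/m²/yr
Path 2: 570900 × 0.16 × 0.07 × 0.19 × 0.06 × 0.18 = 13.12065216 kJ/m²/yr
Total at Population E: 83.598336 + 13.12065216 = 96.71898816 kJ/m²/yr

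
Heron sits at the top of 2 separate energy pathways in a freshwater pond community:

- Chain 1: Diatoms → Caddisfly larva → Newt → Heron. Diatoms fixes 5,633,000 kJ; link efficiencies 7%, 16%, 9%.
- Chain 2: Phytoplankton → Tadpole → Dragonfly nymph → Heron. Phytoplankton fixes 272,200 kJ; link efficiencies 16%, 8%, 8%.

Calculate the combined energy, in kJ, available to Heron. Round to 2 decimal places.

Chain 1: 5633000 × 0.07 × 0.16 × 0.09 = 5678.064 kJ
Chain 2: 272200 × 0.16 × 0.08 × 0.08 = 278.7328 kJ
Total at Heron: 5678.064 + 278.7328 = 5956.7968 kJ

5956.80 kJ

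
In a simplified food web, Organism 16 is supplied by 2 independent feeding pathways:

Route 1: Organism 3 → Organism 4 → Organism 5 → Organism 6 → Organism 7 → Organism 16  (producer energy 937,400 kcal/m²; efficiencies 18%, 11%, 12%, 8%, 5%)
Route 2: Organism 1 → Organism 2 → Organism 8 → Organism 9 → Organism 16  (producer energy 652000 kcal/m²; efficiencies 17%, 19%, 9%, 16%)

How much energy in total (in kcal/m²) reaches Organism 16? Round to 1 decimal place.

Route 1: 937400 × 0.18 × 0.11 × 0.12 × 0.08 × 0.05 = 8.9090496 kcal/m²
Route 2: 652000 × 0.17 × 0.19 × 0.09 × 0.16 = 303.25824 kcal/m²
Total at Organism 16: 8.9090496 + 303.25824 = 312.1672896 kcal/m²

312.2 kcal/m²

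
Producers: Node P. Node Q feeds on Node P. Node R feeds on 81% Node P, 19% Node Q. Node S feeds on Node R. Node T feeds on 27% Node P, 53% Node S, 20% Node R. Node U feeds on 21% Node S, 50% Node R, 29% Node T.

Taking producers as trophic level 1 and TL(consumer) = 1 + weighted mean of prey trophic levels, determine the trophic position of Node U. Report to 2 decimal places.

Node Q: 1 + 1 = 2
Node R: 1 + (0.81×1 + 0.19×2) = 2.19
Node S: 1 + 2.19 = 3.19
Node T: 1 + (0.27×1 + 0.53×3.19 + 0.2×2.19) = 3.3987
Node U: 1 + (0.21×3.19 + 0.5×2.19 + 0.29×3.3987) = 3.750523

3.75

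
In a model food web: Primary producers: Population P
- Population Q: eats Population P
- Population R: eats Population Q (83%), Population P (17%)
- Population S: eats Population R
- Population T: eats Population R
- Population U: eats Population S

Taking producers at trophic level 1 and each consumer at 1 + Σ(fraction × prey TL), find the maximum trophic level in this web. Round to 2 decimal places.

Population Q: 1 + 1 = 2
Population R: 1 + (0.83×2 + 0.17×1) = 2.83
Population S: 1 + 2.83 = 3.83
Population T: 1 + 2.83 = 3.83
Population U: 1 + 3.83 = 4.83

4.83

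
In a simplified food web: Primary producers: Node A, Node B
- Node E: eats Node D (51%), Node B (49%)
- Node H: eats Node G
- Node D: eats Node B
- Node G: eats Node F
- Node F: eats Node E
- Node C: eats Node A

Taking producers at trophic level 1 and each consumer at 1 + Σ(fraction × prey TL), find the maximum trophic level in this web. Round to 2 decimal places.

5.51

Node C: 1 + 1 = 2
Node D: 1 + 1 = 2
Node E: 1 + (0.51×2 + 0.49×1) = 2.51
Node F: 1 + 2.51 = 3.51
Node G: 1 + 3.51 = 4.51
Node H: 1 + 4.51 = 5.51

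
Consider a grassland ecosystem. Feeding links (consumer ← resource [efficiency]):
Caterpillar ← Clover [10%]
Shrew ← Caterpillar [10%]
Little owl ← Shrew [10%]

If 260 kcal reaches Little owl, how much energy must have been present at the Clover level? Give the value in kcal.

260000 kcal

Cumulative transfer efficiency: 0.1 × 0.1 × 0.1 = 0.001
Clover energy = 260 / 0.001 = 260000 kcal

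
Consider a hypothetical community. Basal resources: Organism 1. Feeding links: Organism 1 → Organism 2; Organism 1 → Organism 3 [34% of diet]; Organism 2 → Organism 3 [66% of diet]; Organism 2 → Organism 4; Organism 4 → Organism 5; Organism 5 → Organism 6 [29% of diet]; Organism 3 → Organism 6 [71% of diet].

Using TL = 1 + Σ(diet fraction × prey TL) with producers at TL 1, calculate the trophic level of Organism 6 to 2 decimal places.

4.05

Organism 2: 1 + 1 = 2
Organism 3: 1 + (0.34×1 + 0.66×2) = 2.66
Organism 4: 1 + 2 = 3
Organism 5: 1 + 3 = 4
Organism 6: 1 + (0.29×4 + 0.71×2.66) = 4.0486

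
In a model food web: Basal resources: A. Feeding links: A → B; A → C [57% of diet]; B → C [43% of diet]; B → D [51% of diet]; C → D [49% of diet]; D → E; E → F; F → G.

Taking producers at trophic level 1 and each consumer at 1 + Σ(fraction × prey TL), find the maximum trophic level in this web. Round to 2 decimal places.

B: 1 + 1 = 2
C: 1 + (0.57×1 + 0.43×2) = 2.43
D: 1 + (0.51×2 + 0.49×2.43) = 3.2107
E: 1 + 3.2107 = 4.2107
F: 1 + 4.2107 = 5.2107
G: 1 + 5.2107 = 6.2107

6.21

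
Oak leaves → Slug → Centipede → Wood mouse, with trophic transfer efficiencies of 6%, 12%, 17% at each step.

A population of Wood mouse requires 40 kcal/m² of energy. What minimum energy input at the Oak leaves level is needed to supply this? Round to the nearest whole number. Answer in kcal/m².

Cumulative transfer efficiency: 0.06 × 0.12 × 0.17 = 0.001224
Oak leaves energy = 40 / 0.001224 = 32680 kcal/m²

32680 kcal/m²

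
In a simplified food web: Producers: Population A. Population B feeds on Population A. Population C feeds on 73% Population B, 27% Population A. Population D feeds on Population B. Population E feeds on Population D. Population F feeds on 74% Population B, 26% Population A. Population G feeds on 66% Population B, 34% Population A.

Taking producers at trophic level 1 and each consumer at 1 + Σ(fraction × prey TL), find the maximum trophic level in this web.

4

Population B: 1 + 1 = 2
Population C: 1 + (0.73×2 + 0.27×1) = 2.73
Population D: 1 + 2 = 3
Population E: 1 + 3 = 4
Population F: 1 + (0.74×2 + 0.26×1) = 2.74
Population G: 1 + (0.66×2 + 0.34×1) = 2.66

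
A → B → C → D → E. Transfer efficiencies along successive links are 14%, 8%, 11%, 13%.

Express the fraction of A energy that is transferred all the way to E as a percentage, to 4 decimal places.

0.0160%

Product of link efficiencies: 0.14 × 0.08 × 0.11 × 0.13 = 0.00016016
As a percentage: 0.00016016 × 100 = 0.0160%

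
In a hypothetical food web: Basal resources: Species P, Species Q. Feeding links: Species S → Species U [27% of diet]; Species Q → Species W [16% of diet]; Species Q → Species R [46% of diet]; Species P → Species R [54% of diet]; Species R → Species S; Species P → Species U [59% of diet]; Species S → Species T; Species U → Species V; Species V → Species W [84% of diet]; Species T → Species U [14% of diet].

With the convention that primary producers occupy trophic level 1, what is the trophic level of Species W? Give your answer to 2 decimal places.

4.49

Species R: 1 + (0.54×1 + 0.46×1) = 2
Species S: 1 + 2 = 3
Species T: 1 + 3 = 4
Species U: 1 + (0.59×1 + 0.27×3 + 0.14×4) = 2.96
Species V: 1 + 2.96 = 3.96
Species W: 1 + (0.84×3.96 + 0.16×1) = 4.4864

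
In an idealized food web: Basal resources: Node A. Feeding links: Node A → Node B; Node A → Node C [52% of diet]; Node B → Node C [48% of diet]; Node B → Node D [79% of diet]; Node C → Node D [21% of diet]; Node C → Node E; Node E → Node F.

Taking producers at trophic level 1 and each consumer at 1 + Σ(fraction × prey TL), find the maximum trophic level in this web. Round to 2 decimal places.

4.48

Node B: 1 + 1 = 2
Node C: 1 + (0.52×1 + 0.48×2) = 2.48
Node D: 1 + (0.79×2 + 0.21×2.48) = 3.1008
Node E: 1 + 2.48 = 3.48
Node F: 1 + 3.48 = 4.48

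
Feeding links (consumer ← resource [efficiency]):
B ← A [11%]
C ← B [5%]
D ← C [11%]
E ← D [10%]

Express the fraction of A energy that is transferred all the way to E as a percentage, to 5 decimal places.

Product of link efficiencies: 0.11 × 0.05 × 0.11 × 0.1 = 0.0000605
As a percentage: 0.0000605 × 100 = 0.00605%

0.00605%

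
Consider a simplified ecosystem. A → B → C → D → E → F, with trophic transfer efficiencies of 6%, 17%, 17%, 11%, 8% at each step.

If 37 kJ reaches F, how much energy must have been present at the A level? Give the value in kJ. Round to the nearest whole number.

Cumulative transfer efficiency: 0.06 × 0.17 × 0.17 × 0.11 × 0.08 = 0.0000152592
A energy = 37 / 0.0000152592 = 2424767 kJ

2424767 kJ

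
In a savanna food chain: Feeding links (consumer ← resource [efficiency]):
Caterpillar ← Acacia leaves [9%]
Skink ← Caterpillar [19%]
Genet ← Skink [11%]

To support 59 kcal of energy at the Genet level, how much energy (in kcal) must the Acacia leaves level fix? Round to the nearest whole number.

31366 kcal

Cumulative transfer efficiency: 0.09 × 0.19 × 0.11 = 0.001881
Acacia leaves energy = 59 / 0.001881 = 31366 kcal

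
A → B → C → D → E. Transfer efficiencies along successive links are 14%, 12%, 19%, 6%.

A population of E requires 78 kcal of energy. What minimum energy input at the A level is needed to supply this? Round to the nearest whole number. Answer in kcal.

Cumulative transfer efficiency: 0.14 × 0.12 × 0.19 × 0.06 = 0.00019152
A energy = 78 / 0.00019152 = 407268 kcal

407268 kcal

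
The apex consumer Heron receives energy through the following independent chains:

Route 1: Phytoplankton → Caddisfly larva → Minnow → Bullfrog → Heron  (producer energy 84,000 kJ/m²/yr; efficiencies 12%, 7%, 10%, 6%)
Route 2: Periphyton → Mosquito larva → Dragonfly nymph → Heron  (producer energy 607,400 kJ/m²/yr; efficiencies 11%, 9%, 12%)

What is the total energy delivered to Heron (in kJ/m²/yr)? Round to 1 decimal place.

725.8 kJ/m²/yr

Route 1: 84000 × 0.12 × 0.07 × 0.1 × 0.06 = 4.2336 kJ/m²/yr
Route 2: 607400 × 0.11 × 0.09 × 0.12 = 721.5912 kJ/m²/yr
Total at Heron: 4.2336 + 721.5912 = 725.8248 kJ/m²/yr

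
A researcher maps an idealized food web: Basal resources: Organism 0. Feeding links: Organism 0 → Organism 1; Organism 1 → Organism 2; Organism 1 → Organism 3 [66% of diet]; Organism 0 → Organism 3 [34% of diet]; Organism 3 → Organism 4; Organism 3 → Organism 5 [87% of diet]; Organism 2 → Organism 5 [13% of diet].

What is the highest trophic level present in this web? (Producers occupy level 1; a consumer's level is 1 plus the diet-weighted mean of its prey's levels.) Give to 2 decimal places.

3.70

Organism 1: 1 + 1 = 2
Organism 2: 1 + 2 = 3
Organism 3: 1 + (0.66×2 + 0.34×1) = 2.66
Organism 4: 1 + 2.66 = 3.66
Organism 5: 1 + (0.87×2.66 + 0.13×3) = 3.7042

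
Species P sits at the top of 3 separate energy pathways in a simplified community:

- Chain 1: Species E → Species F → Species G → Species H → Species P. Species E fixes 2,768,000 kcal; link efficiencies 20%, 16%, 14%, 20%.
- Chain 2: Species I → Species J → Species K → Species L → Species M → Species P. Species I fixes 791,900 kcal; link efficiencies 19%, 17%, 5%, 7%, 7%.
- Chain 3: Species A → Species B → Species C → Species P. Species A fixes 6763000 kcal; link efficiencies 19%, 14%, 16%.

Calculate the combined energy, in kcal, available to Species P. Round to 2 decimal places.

Chain 1: 2768000 × 0.2 × 0.16 × 0.14 × 0.2 = 2480.128 kcal
Chain 2: 791900 × 0.19 × 0.17 × 0.05 × 0.07 × 0.07 = 6.26670065 kcal
Chain 3: 6763000 × 0.19 × 0.14 × 0.16 = 28783.328 kcal
Total at Species P: 2480.128 + 6.26670065 + 28783.328 = 31269.72270065 kcal

31269.72 kcal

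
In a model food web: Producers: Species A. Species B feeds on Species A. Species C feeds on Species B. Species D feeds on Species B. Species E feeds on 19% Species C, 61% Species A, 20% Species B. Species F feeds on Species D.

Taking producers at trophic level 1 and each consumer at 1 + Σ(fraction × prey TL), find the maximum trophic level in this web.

Species B: 1 + 1 = 2
Species C: 1 + 2 = 3
Species D: 1 + 2 = 3
Species E: 1 + (0.19×3 + 0.61×1 + 0.2×2) = 2.58
Species F: 1 + 3 = 4

4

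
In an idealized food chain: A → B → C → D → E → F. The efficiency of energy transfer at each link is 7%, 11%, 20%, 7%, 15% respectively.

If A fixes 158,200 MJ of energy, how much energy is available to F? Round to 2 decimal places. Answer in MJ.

B: 158200 × 0.07 = 11074 MJ
C: 11074 × 0.11 = 1218.14 MJ
D: 1218.14 × 0.2 = 243.628 MJ
E: 243.628 × 0.07 = 17.05396 MJ
F: 17.05396 × 0.15 = 2.558094 MJ

2.56 MJ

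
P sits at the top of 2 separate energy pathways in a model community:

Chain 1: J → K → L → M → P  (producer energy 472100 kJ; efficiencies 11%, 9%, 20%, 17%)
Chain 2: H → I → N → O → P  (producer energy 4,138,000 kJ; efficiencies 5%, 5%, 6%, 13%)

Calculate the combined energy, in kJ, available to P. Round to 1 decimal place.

239.6 kJ

Chain 1: 472100 × 0.11 × 0.09 × 0.2 × 0.17 = 158.90886 kJ
Chain 2: 4138000 × 0.05 × 0.05 × 0.06 × 0.13 = 80.691 kJ
Total at P: 158.90886 + 80.691 = 239.59986 kJ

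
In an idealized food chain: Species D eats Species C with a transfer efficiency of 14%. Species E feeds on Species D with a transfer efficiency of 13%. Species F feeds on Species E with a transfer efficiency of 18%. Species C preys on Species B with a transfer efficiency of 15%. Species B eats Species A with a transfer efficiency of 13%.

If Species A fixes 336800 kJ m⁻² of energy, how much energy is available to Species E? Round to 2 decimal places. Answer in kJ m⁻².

119.53 kJ m⁻²

Species B: 336800 × 0.13 = 43784 kJ m⁻²
Species C: 43784 × 0.15 = 6567.6 kJ m⁻²
Species D: 6567.6 × 0.14 = 919.464 kJ m⁻²
Species E: 919.464 × 0.13 = 119.53032 kJ m⁻²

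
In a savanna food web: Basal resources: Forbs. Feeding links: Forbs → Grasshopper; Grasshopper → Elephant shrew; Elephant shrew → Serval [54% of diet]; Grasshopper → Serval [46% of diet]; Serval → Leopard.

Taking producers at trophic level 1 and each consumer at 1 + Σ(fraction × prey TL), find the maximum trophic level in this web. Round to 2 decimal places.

Grasshopper: 1 + 1 = 2
Elephant shrew: 1 + 2 = 3
Serval: 1 + (0.54×3 + 0.46×2) = 3.54
Leopard: 1 + 3.54 = 4.54

4.54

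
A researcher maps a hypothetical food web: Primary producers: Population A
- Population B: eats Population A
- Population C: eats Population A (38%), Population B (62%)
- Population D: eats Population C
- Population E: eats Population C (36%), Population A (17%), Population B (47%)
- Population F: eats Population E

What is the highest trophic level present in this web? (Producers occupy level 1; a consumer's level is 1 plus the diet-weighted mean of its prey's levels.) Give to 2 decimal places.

Population B: 1 + 1 = 2
Population C: 1 + (0.38×1 + 0.62×2) = 2.62
Population D: 1 + 2.62 = 3.62
Population E: 1 + (0.36×2.62 + 0.17×1 + 0.47×2) = 3.0532
Population F: 1 + 3.0532 = 4.0532

4.05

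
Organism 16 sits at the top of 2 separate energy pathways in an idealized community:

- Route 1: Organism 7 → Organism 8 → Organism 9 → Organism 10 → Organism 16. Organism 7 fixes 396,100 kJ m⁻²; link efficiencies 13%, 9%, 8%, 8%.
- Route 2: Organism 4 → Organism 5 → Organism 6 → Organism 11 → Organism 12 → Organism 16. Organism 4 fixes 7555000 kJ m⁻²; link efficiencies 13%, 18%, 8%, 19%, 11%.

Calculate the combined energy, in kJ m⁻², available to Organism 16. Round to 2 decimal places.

Route 1: 396100 × 0.13 × 0.09 × 0.08 × 0.08 = 29.659968 kJ m⁻²
Route 2: 7555000 × 0.13 × 0.18 × 0.08 × 0.19 × 0.11 = 295.587864 kJ m⁻²
Total at Organism 16: 29.659968 + 295.587864 = 325.247832 kJ m⁻²

325.25 kJ m⁻²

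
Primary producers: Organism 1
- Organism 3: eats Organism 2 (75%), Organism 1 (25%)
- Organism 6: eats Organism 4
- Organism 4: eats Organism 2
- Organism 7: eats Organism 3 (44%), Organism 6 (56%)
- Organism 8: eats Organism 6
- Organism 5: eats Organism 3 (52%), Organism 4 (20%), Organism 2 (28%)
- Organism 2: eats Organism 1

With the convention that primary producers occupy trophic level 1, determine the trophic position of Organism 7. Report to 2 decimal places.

Organism 2: 1 + 1 = 2
Organism 3: 1 + (0.75×2 + 0.25×1) = 2.75
Organism 4: 1 + 2 = 3
Organism 5: 1 + (0.52×2.75 + 0.2×3 + 0.28×2) = 3.59
Organism 6: 1 + 3 = 4
Organism 7: 1 + (0.44×2.75 + 0.56×4) = 4.45
Organism 8: 1 + 4 = 5

4.45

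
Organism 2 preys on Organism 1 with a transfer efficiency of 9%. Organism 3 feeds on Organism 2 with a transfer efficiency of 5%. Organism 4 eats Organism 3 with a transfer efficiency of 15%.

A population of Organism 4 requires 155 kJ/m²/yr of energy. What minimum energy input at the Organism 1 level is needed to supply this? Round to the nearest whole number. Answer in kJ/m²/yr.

229630 kJ/m²/yr

Cumulative transfer efficiency: 0.09 × 0.05 × 0.15 = 0.000675
Organism 1 energy = 155 / 0.000675 = 229630 kJ/m²/yr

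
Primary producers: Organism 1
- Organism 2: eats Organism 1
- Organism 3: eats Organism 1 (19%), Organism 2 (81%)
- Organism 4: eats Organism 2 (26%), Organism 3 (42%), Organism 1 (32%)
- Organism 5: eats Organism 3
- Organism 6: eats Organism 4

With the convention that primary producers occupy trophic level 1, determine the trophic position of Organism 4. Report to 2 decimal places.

3.02

Organism 2: 1 + 1 = 2
Organism 3: 1 + (0.19×1 + 0.81×2) = 2.81
Organism 4: 1 + (0.26×2 + 0.42×2.81 + 0.32×1) = 3.0202
Organism 5: 1 + 2.81 = 3.81
Organism 6: 1 + 3.0202 = 4.0202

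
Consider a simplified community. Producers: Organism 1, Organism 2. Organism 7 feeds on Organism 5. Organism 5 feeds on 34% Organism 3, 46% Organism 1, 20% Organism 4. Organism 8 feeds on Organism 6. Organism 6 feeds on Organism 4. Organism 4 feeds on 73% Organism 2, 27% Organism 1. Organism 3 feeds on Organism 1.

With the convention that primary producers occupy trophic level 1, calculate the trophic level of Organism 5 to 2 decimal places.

2.54

Organism 3: 1 + 1 = 2
Organism 4: 1 + (0.73×1 + 0.27×1) = 2
Organism 5: 1 + (0.34×2 + 0.46×1 + 0.2×2) = 2.54
Organism 6: 1 + 2 = 3
Organism 7: 1 + 2.54 = 3.54
Organism 8: 1 + 3 = 4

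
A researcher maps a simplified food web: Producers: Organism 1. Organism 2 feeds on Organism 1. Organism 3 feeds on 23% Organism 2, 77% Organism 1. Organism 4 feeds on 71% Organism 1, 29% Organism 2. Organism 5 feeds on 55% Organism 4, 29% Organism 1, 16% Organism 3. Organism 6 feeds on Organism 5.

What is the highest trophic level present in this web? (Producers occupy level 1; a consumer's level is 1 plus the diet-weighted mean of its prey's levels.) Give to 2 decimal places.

Organism 2: 1 + 1 = 2
Organism 3: 1 + (0.23×2 + 0.77×1) = 2.23
Organism 4: 1 + (0.71×1 + 0.29×2) = 2.29
Organism 5: 1 + (0.55×2.29 + 0.29×1 + 0.16×2.23) = 2.9063
Organism 6: 1 + 2.9063 = 3.9063

3.91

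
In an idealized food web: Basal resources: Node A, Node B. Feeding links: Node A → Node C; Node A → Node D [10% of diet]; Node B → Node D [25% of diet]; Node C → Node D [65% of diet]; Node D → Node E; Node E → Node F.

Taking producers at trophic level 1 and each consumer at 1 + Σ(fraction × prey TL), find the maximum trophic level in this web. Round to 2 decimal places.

Node C: 1 + 1 = 2
Node D: 1 + (0.1×1 + 0.25×1 + 0.65×2) = 2.65
Node E: 1 + 2.65 = 3.65
Node F: 1 + 3.65 = 4.65

4.65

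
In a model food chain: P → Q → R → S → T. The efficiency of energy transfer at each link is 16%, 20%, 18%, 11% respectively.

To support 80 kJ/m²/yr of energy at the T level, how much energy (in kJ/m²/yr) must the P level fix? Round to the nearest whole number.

Cumulative transfer efficiency: 0.16 × 0.2 × 0.18 × 0.11 = 0.0006336
P energy = 80 / 0.0006336 = 126263 kJ/m²/yr

126263 kJ/m²/yr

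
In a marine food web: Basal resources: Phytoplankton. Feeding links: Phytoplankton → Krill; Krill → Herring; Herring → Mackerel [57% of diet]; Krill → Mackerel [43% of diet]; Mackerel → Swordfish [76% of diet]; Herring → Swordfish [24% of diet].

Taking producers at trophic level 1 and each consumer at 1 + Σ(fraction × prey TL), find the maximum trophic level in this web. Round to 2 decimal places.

4.43

Krill: 1 + 1 = 2
Herring: 1 + 2 = 3
Mackerel: 1 + (0.57×3 + 0.43×2) = 3.57
Swordfish: 1 + (0.76×3.57 + 0.24×3) = 4.4332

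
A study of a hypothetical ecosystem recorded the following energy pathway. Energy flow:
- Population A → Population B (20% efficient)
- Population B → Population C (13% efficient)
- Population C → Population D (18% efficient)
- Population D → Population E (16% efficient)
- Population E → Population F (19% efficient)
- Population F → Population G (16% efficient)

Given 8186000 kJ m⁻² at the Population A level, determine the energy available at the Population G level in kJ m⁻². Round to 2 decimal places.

186.34 kJ m⁻²

Population B: 8186000 × 0.2 = 1637200 kJ m⁻²
Population C: 1637200 × 0.13 = 212836 kJ m⁻²
Population D: 212836 × 0.18 = 38310.48 kJ m⁻²
Population E: 38310.48 × 0.16 = 6129.6768 kJ m⁻²
Population F: 6129.6768 × 0.19 = 1164.638592 kJ m⁻²
Population G: 1164.638592 × 0.16 = 186.34217472 kJ m⁻²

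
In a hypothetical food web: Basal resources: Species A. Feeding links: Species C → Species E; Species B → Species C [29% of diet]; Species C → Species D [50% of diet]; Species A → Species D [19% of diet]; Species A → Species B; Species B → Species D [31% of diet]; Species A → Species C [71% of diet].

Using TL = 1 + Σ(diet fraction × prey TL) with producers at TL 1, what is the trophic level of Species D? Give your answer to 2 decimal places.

Species B: 1 + 1 = 2
Species C: 1 + (0.71×1 + 0.29×2) = 2.29
Species D: 1 + (0.19×1 + 0.5×2.29 + 0.31×2) = 2.955
Species E: 1 + 2.29 = 3.29

2.96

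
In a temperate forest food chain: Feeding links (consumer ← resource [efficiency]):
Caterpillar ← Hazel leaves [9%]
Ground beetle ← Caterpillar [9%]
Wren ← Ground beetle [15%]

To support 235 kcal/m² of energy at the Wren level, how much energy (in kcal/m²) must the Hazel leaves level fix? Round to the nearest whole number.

193416 kcal/m²

Cumulative transfer efficiency: 0.09 × 0.09 × 0.15 = 0.001215
Hazel leaves energy = 235 / 0.001215 = 193416 kcal/m²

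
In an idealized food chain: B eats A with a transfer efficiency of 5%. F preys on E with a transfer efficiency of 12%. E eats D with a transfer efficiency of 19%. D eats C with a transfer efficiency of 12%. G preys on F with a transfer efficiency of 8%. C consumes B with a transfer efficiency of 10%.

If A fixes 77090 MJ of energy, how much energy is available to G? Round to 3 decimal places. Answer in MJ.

B: 77090 × 0.05 = 3854.5 MJ
C: 3854.5 × 0.1 = 385.45 MJ
D: 385.45 × 0.12 = 46.254 MJ
E: 46.254 × 0.19 = 8.78826 MJ
F: 8.78826 × 0.12 = 1.0545912 MJ
G: 1.0545912 × 0.08 = 0.084367296 MJ

0.084 MJ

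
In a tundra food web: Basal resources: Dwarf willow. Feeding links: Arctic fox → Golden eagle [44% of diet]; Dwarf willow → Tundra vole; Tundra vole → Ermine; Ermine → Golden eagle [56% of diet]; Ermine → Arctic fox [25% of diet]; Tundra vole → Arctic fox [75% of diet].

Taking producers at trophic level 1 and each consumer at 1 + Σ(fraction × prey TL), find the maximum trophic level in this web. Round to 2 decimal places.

Tundra vole: 1 + 1 = 2
Ermine: 1 + 2 = 3
Arctic fox: 1 + (0.25×3 + 0.75×2) = 3.25
Golden eagle: 1 + (0.56×3 + 0.44×3.25) = 4.11

4.11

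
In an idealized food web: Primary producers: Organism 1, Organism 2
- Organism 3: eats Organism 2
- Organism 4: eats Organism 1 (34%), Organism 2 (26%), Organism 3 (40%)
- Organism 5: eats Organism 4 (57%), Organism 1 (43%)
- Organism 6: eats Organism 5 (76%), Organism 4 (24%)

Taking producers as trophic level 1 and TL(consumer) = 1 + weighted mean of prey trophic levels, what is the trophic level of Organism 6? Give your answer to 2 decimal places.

3.70

Organism 3: 1 + 1 = 2
Organism 4: 1 + (0.34×1 + 0.26×1 + 0.4×2) = 2.4
Organism 5: 1 + (0.57×2.4 + 0.43×1) = 2.798
Organism 6: 1 + (0.76×2.798 + 0.24×2.4) = 3.70248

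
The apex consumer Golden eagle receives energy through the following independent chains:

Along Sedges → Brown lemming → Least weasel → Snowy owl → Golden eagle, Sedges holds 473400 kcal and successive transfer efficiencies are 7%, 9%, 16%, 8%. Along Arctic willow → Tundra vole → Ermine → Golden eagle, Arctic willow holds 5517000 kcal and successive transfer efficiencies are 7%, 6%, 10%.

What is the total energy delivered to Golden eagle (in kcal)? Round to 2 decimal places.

2355.31 kcal

Via Sedges: 473400 × 0.07 × 0.09 × 0.16 × 0.08 = 38.174976 kcal
Via Arctic willow: 5517000 × 0.07 × 0.06 × 0.1 = 2317.14 kcal
Total at Golden eagle: 38.174976 + 2317.14 = 2355.314976 kcal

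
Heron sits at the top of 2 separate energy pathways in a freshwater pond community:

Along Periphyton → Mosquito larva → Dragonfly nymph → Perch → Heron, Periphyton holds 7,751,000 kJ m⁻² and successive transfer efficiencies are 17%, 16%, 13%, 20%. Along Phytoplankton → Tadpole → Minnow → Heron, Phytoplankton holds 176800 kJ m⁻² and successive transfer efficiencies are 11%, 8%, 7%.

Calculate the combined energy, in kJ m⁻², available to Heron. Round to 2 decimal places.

Via Periphyton: 7751000 × 0.17 × 0.16 × 0.13 × 0.2 = 5481.5072 kJ m⁻²
Via Phytoplankton: 176800 × 0.11 × 0.08 × 0.07 = 108.9088 kJ m⁻²
Total at Heron: 5481.5072 + 108.9088 = 5590.416 kJ m⁻²

5590.42 kJ m⁻²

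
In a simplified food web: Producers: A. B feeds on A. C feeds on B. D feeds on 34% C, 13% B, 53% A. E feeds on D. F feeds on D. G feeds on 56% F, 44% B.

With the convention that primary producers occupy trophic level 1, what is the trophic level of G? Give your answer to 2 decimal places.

B: 1 + 1 = 2
C: 1 + 2 = 3
D: 1 + (0.34×3 + 0.13×2 + 0.53×1) = 2.81
E: 1 + 2.81 = 3.81
F: 1 + 2.81 = 3.81
G: 1 + (0.56×3.81 + 0.44×2) = 4.0136

4.01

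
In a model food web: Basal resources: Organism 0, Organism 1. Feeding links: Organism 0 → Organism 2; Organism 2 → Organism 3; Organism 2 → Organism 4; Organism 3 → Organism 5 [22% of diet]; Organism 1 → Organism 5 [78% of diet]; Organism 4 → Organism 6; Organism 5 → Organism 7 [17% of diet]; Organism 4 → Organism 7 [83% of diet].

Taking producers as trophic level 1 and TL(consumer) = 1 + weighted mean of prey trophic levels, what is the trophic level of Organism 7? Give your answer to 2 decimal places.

Organism 2: 1 + 1 = 2
Organism 3: 1 + 2 = 3
Organism 4: 1 + 2 = 3
Organism 5: 1 + (0.22×3 + 0.78×1) = 2.44
Organism 6: 1 + 3 = 4
Organism 7: 1 + (0.17×2.44 + 0.83×3) = 3.9048

3.90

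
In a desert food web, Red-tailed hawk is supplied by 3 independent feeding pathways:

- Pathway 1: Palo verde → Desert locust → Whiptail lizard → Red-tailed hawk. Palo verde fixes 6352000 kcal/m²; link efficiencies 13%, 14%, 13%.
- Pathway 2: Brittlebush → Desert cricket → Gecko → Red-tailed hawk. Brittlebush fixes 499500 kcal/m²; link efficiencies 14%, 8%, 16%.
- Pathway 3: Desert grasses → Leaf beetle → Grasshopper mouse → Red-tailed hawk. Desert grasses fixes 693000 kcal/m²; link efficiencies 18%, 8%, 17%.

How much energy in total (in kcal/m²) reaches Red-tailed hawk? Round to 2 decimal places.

17620.40 kcal/m²

Pathway 1: 6352000 × 0.13 × 0.14 × 0.13 = 15028.832 kcal/m²
Pathway 2: 499500 × 0.14 × 0.08 × 0.16 = 895.104 kcal/m²
Pathway 3: 693000 × 0.18 × 0.08 × 0.17 = 1696.464 kcal/m²
Total at Red-tailed hawk: 15028.832 + 895.104 + 1696.464 = 17620.4 kcal/m²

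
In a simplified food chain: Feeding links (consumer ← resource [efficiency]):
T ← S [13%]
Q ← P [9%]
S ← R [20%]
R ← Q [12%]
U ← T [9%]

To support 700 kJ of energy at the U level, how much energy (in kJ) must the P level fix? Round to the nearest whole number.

27698639 kJ

Cumulative transfer efficiency: 0.09 × 0.12 × 0.2 × 0.13 × 0.09 = 0.000025272
P energy = 700 / 0.000025272 = 27698639 kJ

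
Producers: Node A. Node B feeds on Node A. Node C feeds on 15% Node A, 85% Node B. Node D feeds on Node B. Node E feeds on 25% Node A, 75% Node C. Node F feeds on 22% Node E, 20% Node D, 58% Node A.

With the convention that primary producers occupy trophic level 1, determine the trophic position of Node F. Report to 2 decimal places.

2.93

Node B: 1 + 1 = 2
Node C: 1 + (0.15×1 + 0.85×2) = 2.85
Node D: 1 + 2 = 3
Node E: 1 + (0.25×1 + 0.75×2.85) = 3.3875
Node F: 1 + (0.22×3.3875 + 0.2×3 + 0.58×1) = 2.92525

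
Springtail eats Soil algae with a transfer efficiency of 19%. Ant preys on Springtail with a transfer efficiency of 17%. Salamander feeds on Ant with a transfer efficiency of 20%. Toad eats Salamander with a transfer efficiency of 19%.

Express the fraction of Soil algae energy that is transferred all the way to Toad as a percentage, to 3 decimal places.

0.123%

Product of link efficiencies: 0.19 × 0.17 × 0.2 × 0.19 = 0.0012274
As a percentage: 0.0012274 × 100 = 0.123%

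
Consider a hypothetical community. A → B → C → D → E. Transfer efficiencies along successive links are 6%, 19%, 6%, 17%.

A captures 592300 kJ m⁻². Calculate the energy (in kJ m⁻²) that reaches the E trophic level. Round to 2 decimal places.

B: 592300 × 0.06 = 35538 kJ m⁻²
C: 35538 × 0.19 = 6752.22 kJ m⁻²
D: 6752.22 × 0.06 = 405.1332 kJ m⁻²
E: 405.1332 × 0.17 = 68.872644 kJ m⁻²

68.87 kJ m⁻²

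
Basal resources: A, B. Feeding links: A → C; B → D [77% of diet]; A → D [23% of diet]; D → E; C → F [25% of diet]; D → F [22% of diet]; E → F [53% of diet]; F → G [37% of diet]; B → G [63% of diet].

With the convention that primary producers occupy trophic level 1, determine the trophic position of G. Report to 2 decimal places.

2.94

C: 1 + 1 = 2
D: 1 + (0.77×1 + 0.23×1) = 2
E: 1 + 2 = 3
F: 1 + (0.25×2 + 0.22×2 + 0.53×3) = 3.53
G: 1 + (0.37×3.53 + 0.63×1) = 2.9361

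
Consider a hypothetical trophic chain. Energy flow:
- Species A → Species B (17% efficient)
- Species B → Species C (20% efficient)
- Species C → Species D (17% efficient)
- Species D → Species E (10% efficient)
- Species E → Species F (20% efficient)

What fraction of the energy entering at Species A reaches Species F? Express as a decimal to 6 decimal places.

0.000116

Product of link efficiencies: 0.17 × 0.2 × 0.17 × 0.1 × 0.2 = 0.0001156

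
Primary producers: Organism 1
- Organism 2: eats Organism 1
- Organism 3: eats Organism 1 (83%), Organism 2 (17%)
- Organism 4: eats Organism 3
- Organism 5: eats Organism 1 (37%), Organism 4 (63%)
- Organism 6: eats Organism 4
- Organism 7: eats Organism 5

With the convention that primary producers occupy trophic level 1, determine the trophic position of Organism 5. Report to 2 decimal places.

3.37

Organism 2: 1 + 1 = 2
Organism 3: 1 + (0.83×1 + 0.17×2) = 2.17
Organism 4: 1 + 2.17 = 3.17
Organism 5: 1 + (0.37×1 + 0.63×3.17) = 3.3671
Organism 6: 1 + 3.17 = 4.17
Organism 7: 1 + 3.3671 = 4.3671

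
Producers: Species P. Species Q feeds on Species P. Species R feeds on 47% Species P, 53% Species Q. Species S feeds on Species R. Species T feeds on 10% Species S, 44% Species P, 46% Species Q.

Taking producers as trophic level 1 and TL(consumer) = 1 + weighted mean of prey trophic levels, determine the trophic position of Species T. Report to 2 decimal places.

Species Q: 1 + 1 = 2
Species R: 1 + (0.47×1 + 0.53×2) = 2.53
Species S: 1 + 2.53 = 3.53
Species T: 1 + (0.1×3.53 + 0.44×1 + 0.46×2) = 2.713

2.71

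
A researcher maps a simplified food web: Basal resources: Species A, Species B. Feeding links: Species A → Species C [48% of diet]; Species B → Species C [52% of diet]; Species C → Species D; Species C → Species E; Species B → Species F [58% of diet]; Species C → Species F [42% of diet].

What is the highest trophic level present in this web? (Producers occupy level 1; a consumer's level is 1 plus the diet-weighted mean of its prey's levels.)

Species C: 1 + (0.48×1 + 0.52×1) = 2
Species D: 1 + 2 = 3
Species E: 1 + 2 = 3
Species F: 1 + (0.58×1 + 0.42×2) = 2.42

3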